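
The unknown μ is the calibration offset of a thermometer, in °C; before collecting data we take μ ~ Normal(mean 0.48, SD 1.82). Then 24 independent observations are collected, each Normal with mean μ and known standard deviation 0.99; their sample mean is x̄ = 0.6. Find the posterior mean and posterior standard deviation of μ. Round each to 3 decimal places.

With known σ, the Normal prior is conjugate. Weight on the data is w = (n/σ²)/(n/σ² + 1/τ₀²) = 24.4873/(24.4873+0.301896) = 0.98782.
Posterior mean = w·x̄ + (1−w)·μ₀ = 0.98782·0.6 + 0.012179·0.48 = 0.599. Posterior variance = 1/(24.4873+0.301896) = 0.0403402, so SD = 0.201.

Posterior mean ≈ 0.599; posterior SD ≈ 0.201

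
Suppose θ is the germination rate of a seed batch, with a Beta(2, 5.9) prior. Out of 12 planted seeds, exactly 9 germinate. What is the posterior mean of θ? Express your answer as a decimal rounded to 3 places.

Posterior mean ≈ 0.553

Observing 9 successes and 3 failures updates Beta(2, 5.9) by adding the success and failure counts to the two shape parameters: α = 2+9 = 11, β = 5.9+3 = 8.9.
Posterior mean = α/(α+β) = 11/19.9 = 0.553.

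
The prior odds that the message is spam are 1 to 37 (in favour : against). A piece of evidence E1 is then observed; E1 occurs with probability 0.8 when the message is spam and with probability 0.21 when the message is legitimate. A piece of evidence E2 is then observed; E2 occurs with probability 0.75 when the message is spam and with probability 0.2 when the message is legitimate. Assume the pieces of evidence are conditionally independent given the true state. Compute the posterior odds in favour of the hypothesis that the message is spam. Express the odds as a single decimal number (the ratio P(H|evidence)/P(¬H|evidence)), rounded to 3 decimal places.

Posterior odds ≈ 0.386

Prior odds = 1/37 = 0.027027. In log-odds, ln(0.027027) = -3.6109.
Add log likelihood ratios: ln(3.8095) + ln(3.7500) = 2.6593.
Posterior log-odds = -0.95166, so posterior odds = exp(-0.95166) = 0.38610.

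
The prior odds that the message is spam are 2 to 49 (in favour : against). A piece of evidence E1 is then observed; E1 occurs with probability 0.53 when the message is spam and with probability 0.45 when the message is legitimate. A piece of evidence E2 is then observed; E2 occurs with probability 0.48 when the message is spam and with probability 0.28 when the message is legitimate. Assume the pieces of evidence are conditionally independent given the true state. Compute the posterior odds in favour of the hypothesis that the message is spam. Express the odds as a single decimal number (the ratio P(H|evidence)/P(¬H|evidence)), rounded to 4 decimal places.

Prior odds = 2/49 = 0.040816.
Likelihood ratio for E1 = 0.53/0.45 = 1.1778.
Likelihood ratio for E2 = 0.48/0.28 = 1.7143.
Posterior odds = prior odds × LR₁ × LR₂ = 0.082410.

Posterior odds ≈ 0.0824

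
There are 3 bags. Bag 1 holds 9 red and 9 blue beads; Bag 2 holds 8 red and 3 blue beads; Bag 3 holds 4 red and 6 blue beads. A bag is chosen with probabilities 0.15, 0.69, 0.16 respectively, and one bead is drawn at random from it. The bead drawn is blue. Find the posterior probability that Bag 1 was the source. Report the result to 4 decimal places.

Posterior probability ≈ 0.2088

Tabulate prior·likelihood by source: [1] prior 0.15, lik 0.5, product 0.07500; [2] prior 0.69, lik 0.2727, product 0.1882; [3] prior 0.16, lik 0.6, product 0.09600.
Normalizing constant = 0.35918; the posterior for Bag 1 is its product over the sum, 0.07500/0.35918 = 0.2088.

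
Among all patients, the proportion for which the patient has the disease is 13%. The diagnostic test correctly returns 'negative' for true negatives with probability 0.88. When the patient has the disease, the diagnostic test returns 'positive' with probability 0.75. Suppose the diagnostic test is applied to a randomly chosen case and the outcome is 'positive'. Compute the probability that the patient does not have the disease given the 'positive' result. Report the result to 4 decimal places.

P(¬H | E) ≈ 0.5171

Let H be the event that the patient has the disease. P(H) = 0.13, so P(¬H) = 0.87. With E the 'positive' result, P(E|H) = 0.75 and P(E|¬H) = 0.12.
P(E) = 0.75·0.13 + 0.12·0.87 = 0.097500 + 0.10440 = 0.20190.
By Bayes' theorem, P(H|E) = 0.097500 / 0.20190 = 0.4829. Hence P(¬H|E) = 1 − 0.4829 = 0.5171.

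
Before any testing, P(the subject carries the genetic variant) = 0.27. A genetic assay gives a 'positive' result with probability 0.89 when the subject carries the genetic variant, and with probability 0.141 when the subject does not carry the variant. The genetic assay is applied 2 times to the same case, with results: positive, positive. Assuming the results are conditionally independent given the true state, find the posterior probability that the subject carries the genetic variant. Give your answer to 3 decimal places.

Let H be the event that the subject carries the genetic variant; start with P(H) = 0.27. P('positive'|H) = 0.89, P('positive'|¬H) = 0.141.
Update on result 1 ('positive'): P(H) ← 0.89·0.2700 / (0.89·0.2700 + 0.141·0.7300) = 0.24030/0.34323 = 0.7001.
Update on result 2 ('positive'): P(H) ← 0.89·0.7001 / (0.89·0.7001 + 0.141·0.2999) = 0.62310/0.66539 = 0.9365.

Posterior P(H) ≈ 0.936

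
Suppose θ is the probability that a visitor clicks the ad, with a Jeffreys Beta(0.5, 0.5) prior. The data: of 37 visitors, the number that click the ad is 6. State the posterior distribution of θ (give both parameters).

The binomial likelihood is conjugate to the Beta prior: with 6 successes and 31 failures, the posterior is Beta(0.5+6, 0.5+31) = Beta(6.5, 31.5).

Posterior: Beta(6.5, 31.5)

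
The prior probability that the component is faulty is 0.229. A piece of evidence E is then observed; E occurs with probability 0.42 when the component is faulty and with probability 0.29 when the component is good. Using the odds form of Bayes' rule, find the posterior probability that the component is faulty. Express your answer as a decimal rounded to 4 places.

Prior odds = 0.229/(1−0.229) = 0.29702.
Likelihood ratio for E = 0.42/0.29 = 1.4483.
Posterior odds = prior odds × LR = 0.43016.
Posterior probability = odds/(1+odds) = 0.43016/1.4302 = 0.3008.

Posterior probability ≈ 0.3008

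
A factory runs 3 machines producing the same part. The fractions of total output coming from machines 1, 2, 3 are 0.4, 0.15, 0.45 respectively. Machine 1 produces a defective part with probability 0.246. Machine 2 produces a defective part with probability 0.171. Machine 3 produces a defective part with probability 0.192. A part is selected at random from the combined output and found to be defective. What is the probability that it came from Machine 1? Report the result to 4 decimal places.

Tabulate prior·likelihood by source: [1] prior 0.4, lik 0.246, product 0.09840; [2] prior 0.15, lik 0.171, product 0.02565; [3] prior 0.45, lik 0.192, product 0.08640.
Normalizing constant = 0.21045; the posterior for Machine 1 is its product over the sum, 0.09840/0.21045 = 0.4676.

Posterior probability ≈ 0.4676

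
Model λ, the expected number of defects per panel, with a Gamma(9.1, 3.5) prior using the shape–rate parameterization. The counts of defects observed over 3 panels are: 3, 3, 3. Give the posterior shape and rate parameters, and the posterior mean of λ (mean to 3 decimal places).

Posterior: Gamma(shape=18.1, rate=6.5); mean ≈ 2.785

Total count ∑xᵢ = 9 over n = 3 panels.
Gamma is conjugate to the Poisson likelihood: posterior is Gamma(shape = 9.1+9 = 18.1, rate = 3.5+3 = 6.5).
Posterior mean = shape/rate = 18.1/6.5 = 2.785.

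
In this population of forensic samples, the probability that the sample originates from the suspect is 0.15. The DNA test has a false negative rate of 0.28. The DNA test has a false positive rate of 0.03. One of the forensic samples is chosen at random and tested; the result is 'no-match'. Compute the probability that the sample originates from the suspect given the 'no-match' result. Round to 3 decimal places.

P(H | E) ≈ 0.048

Write H for 'the sample originates from the suspect'. Prior odds H:¬H = 0.15/0.85 = 0.17647. For the 'no-match' outcome, the likelihood ratio is 0.28/0.97 = 0.28866.
Posterior odds = 0.17647 × 0.28866 = 0.050940, so P(H|E) = 0.050940/(1+0.050940) = 0.048.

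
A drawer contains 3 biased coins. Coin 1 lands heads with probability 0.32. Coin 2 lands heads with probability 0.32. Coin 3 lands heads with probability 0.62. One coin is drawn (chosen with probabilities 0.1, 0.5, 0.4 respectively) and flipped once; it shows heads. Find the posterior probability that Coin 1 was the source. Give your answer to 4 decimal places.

Tabulate prior·likelihood by source: [1] prior 0.1, lik 0.32, product 0.03200; [2] prior 0.5, lik 0.32, product 0.1600; [3] prior 0.4, lik 0.62, product 0.2480.
Normalizing constant = 0.44000; the posterior for Coin 1 is its product over the sum, 0.03200/0.44000 = 0.0727.

Posterior probability ≈ 0.0727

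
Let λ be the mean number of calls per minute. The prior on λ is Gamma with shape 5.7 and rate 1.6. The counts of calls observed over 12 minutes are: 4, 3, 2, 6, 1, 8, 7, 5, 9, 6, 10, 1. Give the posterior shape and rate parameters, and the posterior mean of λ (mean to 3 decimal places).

The Poisson likelihood adds the total count to the shape and the number of exposure periods to the rate. Here ∑xᵢ = 62 and n = 12, so shape 5.7→67.7 and rate 1.6→13.6.
E[λ | data] = 67.7/13.6 = 4.978.

Posterior: Gamma(shape=67.7, rate=13.6); mean ≈ 4.978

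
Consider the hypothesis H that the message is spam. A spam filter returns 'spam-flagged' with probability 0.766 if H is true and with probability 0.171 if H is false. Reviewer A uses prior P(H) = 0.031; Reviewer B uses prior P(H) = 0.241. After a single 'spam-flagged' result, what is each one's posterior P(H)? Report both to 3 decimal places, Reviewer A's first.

Reviewer A: 0.125; Reviewer B: 0.587

P('+'|H) = 0.766, P('+'|¬H) = 0.171.
Reviewer A: numerator 0.766·0.031 = 0.023746; evidence = 0.023746+0.171·0.969 = 0.18945; posterior = 0.125.
Reviewer B: numerator 0.766·0.241 = 0.18461; evidence = 0.18461+0.171·0.759 = 0.31439; posterior = 0.587.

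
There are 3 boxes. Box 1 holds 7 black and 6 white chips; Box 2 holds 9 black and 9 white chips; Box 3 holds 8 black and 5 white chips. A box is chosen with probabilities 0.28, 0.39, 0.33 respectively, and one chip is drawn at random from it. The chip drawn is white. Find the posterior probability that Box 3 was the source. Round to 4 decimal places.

Tabulate prior·likelihood by source: [1] prior 0.28, lik 0.4615, product 0.1292; [2] prior 0.39, lik 0.5, product 0.1950; [3] prior 0.33, lik 0.3846, product 0.1269.
Normalizing constant = 0.45115; the posterior for Box 3 is its product over the sum, 0.1269/0.45115 = 0.2813.

Posterior probability ≈ 0.2813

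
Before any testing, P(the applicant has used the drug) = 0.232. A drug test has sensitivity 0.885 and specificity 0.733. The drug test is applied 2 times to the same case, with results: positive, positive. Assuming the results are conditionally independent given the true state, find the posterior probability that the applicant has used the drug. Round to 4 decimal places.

Posterior P(H) ≈ 0.7685

With H the event that the applicant has used the drug, the joint likelihood of the observed sequence is P(data|H) = 0.885·0.885 = 0.78323 and P(data|¬H) = 0.267·0.267 = 0.071289.
Bayes: P(H|data) = 0.232·0.78323 / (0.232·0.78323 + 0.768·0.071289) = 0.18171/0.23646 = 0.7685.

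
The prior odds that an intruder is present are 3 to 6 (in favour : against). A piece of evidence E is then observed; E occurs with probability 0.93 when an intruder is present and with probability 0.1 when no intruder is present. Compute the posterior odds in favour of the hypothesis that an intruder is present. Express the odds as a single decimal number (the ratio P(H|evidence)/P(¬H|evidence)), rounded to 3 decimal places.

Prior odds = 3/6 = 0.50000. In log-odds, ln(0.50000) = -0.69315.
Add log likelihood ratio: ln(9.3000) = 2.2300.
Posterior log-odds = 1.5369, so posterior odds = exp(1.5369) = 4.6500.

Posterior odds ≈ 4.650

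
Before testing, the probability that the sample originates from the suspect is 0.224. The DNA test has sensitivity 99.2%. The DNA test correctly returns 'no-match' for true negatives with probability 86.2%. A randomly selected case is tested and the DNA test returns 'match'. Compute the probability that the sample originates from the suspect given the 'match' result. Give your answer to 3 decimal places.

Let H be the event that the sample originates from the suspect. P(H) = 0.224, so P(¬H) = 0.776. With E the 'match' result, P(E|H) = 0.992 and P(E|¬H) = 0.138.
P(E) = 0.992·0.224 + 0.138·0.776 = 0.22221 + 0.10709 = 0.32930.
By Bayes' theorem, P(H|E) = 0.22221 / 0.32930 = 0.675.

P(H | E) ≈ 0.675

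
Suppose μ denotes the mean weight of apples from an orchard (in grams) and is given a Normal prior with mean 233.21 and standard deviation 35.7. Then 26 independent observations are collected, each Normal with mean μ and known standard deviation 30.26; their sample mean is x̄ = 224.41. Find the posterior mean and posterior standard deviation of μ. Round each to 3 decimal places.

Posterior mean ≈ 224.647; posterior SD ≈ 5.854

With known σ, the Normal prior is conjugate. Weight on the data is w = (n/σ²)/(n/σ² + 1/τ₀²) = 0.0283946/(0.0283946+0.00078463) = 0.97311.
Posterior mean = w·x̄ + (1−w)·μ₀ = 0.97311·224.41 + 0.026890·233.21 = 224.647. Posterior variance = 1/(0.0283946+0.00078463) = 34.2710, so SD = 5.854.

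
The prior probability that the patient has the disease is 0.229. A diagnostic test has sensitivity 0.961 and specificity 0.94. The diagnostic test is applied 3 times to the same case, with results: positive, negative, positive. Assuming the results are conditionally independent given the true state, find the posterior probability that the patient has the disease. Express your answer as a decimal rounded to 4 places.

Posterior P(H) ≈ 0.7597

Let H be the event that the patient has the disease; start with P(H) = 0.229. P('positive'|H) = 0.961, P('positive'|¬H) = 0.06.
Update on result 1 ('positive'): P(H) ← 0.961·0.2290 / (0.961·0.2290 + 0.06·0.7710) = 0.22007/0.26633 = 0.8263.
Update on result 2 ('negative'): P(H) ← 0.039·0.8263 / (0.039·0.8263 + 0.94·0.1737) = 0.032226/0.19550 = 0.1648.
Update on result 3 ('positive'): P(H) ← 0.961·0.1648 / (0.961·0.1648 + 0.06·0.8352) = 0.15841/0.20852 = 0.7597.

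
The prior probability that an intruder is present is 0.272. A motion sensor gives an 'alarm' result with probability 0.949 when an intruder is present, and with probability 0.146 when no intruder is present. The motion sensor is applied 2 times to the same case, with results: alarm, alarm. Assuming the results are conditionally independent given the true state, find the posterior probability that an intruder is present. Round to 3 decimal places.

Posterior P(H) ≈ 0.940

With H the event that an intruder is present, the joint likelihood of the observed sequence is P(data|H) = 0.949·0.949 = 0.90060 and P(data|¬H) = 0.146·0.146 = 0.021316.
Bayes: P(H|data) = 0.272·0.90060 / (0.272·0.90060 + 0.728·0.021316) = 0.24496/0.26048 = 0.9404.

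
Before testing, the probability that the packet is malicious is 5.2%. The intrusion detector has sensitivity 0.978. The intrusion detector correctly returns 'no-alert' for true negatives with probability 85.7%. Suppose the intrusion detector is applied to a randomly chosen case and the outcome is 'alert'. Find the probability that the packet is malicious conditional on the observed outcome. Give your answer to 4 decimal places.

Let H be the event that the packet is malicious. P(H) = 0.052, so P(¬H) = 0.948. With E the 'alert' result, P(E|H) = 0.978 and P(E|¬H) = 0.143.
P(E) = 0.978·0.052 + 0.143·0.948 = 0.050856 + 0.13556 = 0.18642.
By Bayes' theorem, P(H|E) = 0.050856 / 0.18642 = 0.2728.

P(H | E) ≈ 0.2728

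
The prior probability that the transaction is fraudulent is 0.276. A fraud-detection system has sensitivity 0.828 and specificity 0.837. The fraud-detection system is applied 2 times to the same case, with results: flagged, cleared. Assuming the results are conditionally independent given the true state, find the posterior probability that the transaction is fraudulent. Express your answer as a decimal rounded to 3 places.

Let H be the event that the transaction is fraudulent; start with P(H) = 0.276. P('flagged'|H) = 0.828, P('flagged'|¬H) = 0.163.
Update on result 1 ('flagged'): P(H) ← 0.828·0.2760 / (0.828·0.2760 + 0.163·0.7240) = 0.22853/0.34654 = 0.6595.
Update on result 2 ('cleared'): P(H) ← 0.172·0.6595 / (0.172·0.6595 + 0.837·0.3405) = 0.11343/0.39846 = 0.2847.

Posterior P(H) ≈ 0.285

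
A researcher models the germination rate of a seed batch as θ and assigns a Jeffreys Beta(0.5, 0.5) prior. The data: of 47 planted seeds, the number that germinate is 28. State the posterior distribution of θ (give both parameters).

The binomial likelihood is conjugate to the Beta prior: with 28 successes and 19 failures, the posterior is Beta(0.5+28, 0.5+19) = Beta(28.5, 19.5).

Posterior: Beta(28.5, 19.5)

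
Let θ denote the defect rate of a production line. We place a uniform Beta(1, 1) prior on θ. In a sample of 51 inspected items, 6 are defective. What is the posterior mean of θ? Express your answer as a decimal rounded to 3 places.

Observing 6 successes and 45 failures updates Beta(1, 1) by adding the success and failure counts to the two shape parameters: α = 1+6 = 7, β = 1+45 = 46.
Posterior mean = α/(α+β) = 7/53 = 0.132.

Posterior mean ≈ 0.132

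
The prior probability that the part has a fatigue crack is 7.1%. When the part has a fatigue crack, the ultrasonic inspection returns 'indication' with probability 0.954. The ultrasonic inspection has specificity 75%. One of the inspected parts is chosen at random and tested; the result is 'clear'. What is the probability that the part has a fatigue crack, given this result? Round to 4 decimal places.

Write H for 'the part has a fatigue crack'. Prior odds H:¬H = 0.071/0.929 = 0.076426. For the 'clear' outcome, the likelihood ratio is 0.046/0.75 = 0.061333.
Posterior odds = 0.076426 × 0.061333 = 0.0046875, so P(H|E) = 0.0046875/(1+0.0046875) = 0.0047.

P(H | E) ≈ 0.0047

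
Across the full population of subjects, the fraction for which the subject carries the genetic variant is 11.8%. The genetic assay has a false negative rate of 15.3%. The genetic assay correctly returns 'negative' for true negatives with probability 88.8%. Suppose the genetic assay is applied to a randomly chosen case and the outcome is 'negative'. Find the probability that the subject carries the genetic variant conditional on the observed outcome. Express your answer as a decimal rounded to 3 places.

P(H | E) ≈ 0.023

Write H for 'the subject carries the genetic variant'. Prior odds H:¬H = 0.118/0.882 = 0.13379. For the 'negative' outcome, the likelihood ratio is 0.153/0.888 = 0.17230.
Posterior odds = 0.13379 × 0.17230 = 0.023051, so P(H|E) = 0.023051/(1+0.023051) = 0.023.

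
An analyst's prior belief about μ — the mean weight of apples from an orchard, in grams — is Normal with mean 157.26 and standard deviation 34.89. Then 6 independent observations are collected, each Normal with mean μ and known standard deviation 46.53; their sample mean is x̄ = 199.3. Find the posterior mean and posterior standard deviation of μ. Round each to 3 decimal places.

Prior precision 1/τ₀² = 1/34.89² = 0.00082148; data precision n/σ² = 6/46.53² = 0.00277131.
Posterior precision = 0.00082148 + 0.00277131 = 0.00359279, giving posterior SD = 1/√0.00359279 = 16.683.
Posterior mean = (0.00082148·157.26 + 0.00277131·199.3) / 0.00359279 = 189.688.

Posterior mean ≈ 189.688; posterior SD ≈ 16.683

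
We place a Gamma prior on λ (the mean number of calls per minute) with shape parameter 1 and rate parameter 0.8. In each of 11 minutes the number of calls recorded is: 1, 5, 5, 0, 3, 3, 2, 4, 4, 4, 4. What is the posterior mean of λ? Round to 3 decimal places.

Posterior mean ≈ 3.051

Total count ∑xᵢ = 35 over n = 11 minutes.
Gamma is conjugate to the Poisson likelihood: posterior is Gamma(shape = 1+35 = 36, rate = 0.8+11 = 11.8).
E[λ | data] = 36/11.8 = 3.051.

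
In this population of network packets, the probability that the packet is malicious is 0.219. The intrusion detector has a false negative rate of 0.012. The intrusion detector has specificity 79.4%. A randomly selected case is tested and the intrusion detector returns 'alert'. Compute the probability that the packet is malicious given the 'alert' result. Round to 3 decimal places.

P(H | E) ≈ 0.574

Let H be the event that the packet is malicious. P(H) = 0.219, so P(¬H) = 0.781. With E the 'alert' result, P(E|H) = 0.988 and P(E|¬H) = 0.206.
P(E) = 0.988·0.219 + 0.206·0.781 = 0.21637 + 0.16089 = 0.37726.
By Bayes' theorem, P(H|E) = 0.21637 / 0.37726 = 0.574.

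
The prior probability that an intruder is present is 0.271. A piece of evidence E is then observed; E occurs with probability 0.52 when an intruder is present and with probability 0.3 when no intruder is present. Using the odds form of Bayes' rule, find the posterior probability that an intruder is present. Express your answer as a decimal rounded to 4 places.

Prior odds = 0.271/(1−0.271) = 0.37174. In log-odds, ln(0.37174) = -0.98955.
Add log likelihood ratio: ln(1.7333) = 0.55005.
Posterior log-odds = -0.43951, so posterior odds = exp(-0.43951) = 0.64435. Converting, P(H|E) = 0.64435/1.6444 = 0.3919.

Posterior probability ≈ 0.3919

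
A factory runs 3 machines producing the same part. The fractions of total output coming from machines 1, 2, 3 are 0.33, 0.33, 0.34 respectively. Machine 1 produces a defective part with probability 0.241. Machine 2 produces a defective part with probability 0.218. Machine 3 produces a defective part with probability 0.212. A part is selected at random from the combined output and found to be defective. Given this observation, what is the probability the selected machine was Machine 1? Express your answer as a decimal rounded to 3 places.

Posterior probability ≈ 0.356

Tabulate prior·likelihood by source: [1] prior 0.33, lik 0.241, product 0.07953; [2] prior 0.33, lik 0.218, product 0.07194; [3] prior 0.34, lik 0.212, product 0.07208.
Normalizing constant = 0.22355; the posterior for Machine 1 is its product over the sum, 0.07953/0.22355 = 0.356.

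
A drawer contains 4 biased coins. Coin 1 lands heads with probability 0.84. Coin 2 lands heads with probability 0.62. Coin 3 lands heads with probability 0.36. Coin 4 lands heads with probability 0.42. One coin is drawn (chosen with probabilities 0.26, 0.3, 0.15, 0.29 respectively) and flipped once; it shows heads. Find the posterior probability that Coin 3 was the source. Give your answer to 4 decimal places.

P(heads|C1) = 0.84; P(heads|C2) = 0.62; P(heads|C3) = 0.36; P(heads|C4) = 0.42.
Prior × likelihood for each source: 0.26·0.84=0.2184, 0.3·0.62=0.1860, 0.15·0.36=0.05400, 0.29·0.42=0.1218. Summing gives P(heads) = 0.58020.
P(Coin 3 | heads) = 0.05400 / 0.58020 = 0.0931.

Posterior probability ≈ 0.0931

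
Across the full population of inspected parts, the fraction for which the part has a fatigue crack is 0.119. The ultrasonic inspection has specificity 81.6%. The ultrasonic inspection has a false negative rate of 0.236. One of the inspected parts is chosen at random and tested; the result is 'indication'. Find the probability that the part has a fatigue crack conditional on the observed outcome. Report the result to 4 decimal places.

Let H be the event that the part has a fatigue crack. P(H) = 0.119, so P(¬H) = 0.881. With E the 'indication' result, P(E|H) = 0.764 and P(E|¬H) = 0.184.
P(E) = 0.764·0.119 + 0.184·0.881 = 0.090916 + 0.16210 = 0.25302.
By Bayes' theorem, P(H|E) = 0.090916 / 0.25302 = 0.3593.

P(H | E) ≈ 0.3593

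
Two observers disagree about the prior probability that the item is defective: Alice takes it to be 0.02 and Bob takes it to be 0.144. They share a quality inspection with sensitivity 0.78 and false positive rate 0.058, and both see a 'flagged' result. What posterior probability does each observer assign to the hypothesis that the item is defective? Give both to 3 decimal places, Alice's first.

Alice: 0.215; Bob: 0.693

P('+'|H) = 0.78, P('+'|¬H) = 0.058.
Alice: numerator 0.78·0.02 = 0.015600; evidence = 0.015600+0.058·0.98 = 0.072440; posterior = 0.215.
Bob: numerator 0.78·0.144 = 0.11232; evidence = 0.11232+0.058·0.856 = 0.16197; posterior = 0.693.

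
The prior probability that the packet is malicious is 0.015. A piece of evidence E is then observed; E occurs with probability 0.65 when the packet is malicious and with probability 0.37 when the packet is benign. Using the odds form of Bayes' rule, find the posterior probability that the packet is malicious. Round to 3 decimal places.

Posterior probability ≈ 0.026

Prior odds = 0.015/(1−0.015) = 0.015228. In log-odds, ln(0.015228) = -4.1846.
Add log likelihood ratio: ln(1.7568) = 0.56347.
Posterior log-odds = -3.6211, so posterior odds = exp(-3.6211) = 0.026753. Converting, P(H|E) = 0.026753/1.0268 = 0.026.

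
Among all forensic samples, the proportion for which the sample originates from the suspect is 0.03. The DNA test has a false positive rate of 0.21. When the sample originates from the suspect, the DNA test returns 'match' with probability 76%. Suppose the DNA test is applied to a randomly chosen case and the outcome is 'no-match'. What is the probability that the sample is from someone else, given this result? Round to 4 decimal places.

Let H be the event that the sample originates from the suspect. P(H) = 0.03, so P(¬H) = 0.97. With E the 'no-match' result, P(E|H) = 0.24 and P(E|¬H) = 0.79.
P(E) = 0.24·0.03 + 0.79·0.97 = 0.0072000 + 0.76630 = 0.77350.
By Bayes' theorem, P(H|E) = 0.0072000 / 0.77350 = 0.0093. Hence P(¬H|E) = 1 − 0.0093 = 0.9907.

P(¬H | E) ≈ 0.9907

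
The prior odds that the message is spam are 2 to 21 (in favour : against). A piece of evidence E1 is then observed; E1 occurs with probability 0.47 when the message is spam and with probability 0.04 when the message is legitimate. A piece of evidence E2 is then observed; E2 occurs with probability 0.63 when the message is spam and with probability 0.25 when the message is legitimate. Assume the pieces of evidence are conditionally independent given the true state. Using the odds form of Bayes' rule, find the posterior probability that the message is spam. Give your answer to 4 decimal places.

Prior odds = 2/21 = 0.095238. In log-odds, ln(0.095238) = -2.3514.
Add log likelihood ratios: ln(11.750) + ln(2.5200) = 3.3881.
Posterior log-odds = 1.0367, so posterior odds = exp(1.0367) = 2.8200. Converting, P(H|E) = 2.8200/3.8200 = 0.7382.

Posterior probability ≈ 0.7382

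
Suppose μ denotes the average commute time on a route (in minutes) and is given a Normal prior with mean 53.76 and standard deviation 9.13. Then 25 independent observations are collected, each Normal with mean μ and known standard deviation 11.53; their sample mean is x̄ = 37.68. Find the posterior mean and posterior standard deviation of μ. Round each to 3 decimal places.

Prior precision 1/τ₀² = 1/9.13² = 0.0119966; data precision n/σ² = 25/11.53² = 0.188053.
Posterior precision = 0.0119966 + 0.188053 = 0.200050, giving posterior SD = 1/√0.200050 = 2.236.
Posterior mean = (0.0119966·53.76 + 0.188053·37.68) / 0.200050 = 38.644.

Posterior mean ≈ 38.644; posterior SD ≈ 2.236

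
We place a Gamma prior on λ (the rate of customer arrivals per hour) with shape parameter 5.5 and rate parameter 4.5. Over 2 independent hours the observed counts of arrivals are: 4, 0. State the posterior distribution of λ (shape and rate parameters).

The Poisson likelihood adds the total count to the shape and the number of exposure periods to the rate. Here ∑xᵢ = 4 and n = 2, so shape 5.5→9.5 and rate 4.5→6.5.

Posterior: Gamma(shape=9.5, rate=6.5)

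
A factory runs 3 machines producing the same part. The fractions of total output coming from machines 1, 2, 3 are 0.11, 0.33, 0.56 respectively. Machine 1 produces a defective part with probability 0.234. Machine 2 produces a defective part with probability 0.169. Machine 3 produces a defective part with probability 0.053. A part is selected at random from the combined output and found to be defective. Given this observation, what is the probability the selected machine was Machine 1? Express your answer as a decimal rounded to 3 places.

P(defective|M1) = 0.234; P(defective|M2) = 0.169; P(defective|M3) = 0.053.
Prior × likelihood for each source: 0.11·0.234=0.02574, 0.33·0.169=0.05577, 0.56·0.053=0.02968. Summing gives P(defective) = 0.11119.
P(Machine 1 | defective) = 0.02574 / 0.11119 = 0.231.

Posterior probability ≈ 0.231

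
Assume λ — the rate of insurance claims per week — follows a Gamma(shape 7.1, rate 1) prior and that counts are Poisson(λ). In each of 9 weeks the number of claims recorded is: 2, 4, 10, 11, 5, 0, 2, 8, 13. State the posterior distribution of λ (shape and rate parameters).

Posterior: Gamma(shape=62.1, rate=10)

Total count ∑xᵢ = 55 over n = 9 weeks.
Gamma is conjugate to the Poisson likelihood: posterior is Gamma(shape = 7.1+55 = 62.1, rate = 1+9 = 10).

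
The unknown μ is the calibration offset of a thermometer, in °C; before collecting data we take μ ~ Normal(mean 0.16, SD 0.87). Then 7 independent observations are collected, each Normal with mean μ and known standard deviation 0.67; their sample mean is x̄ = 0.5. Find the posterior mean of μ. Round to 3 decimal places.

With known σ, the Normal prior is conjugate. Weight on the data is w = (n/σ²)/(n/σ² + 1/τ₀²) = 15.5937/(15.5937+1.32118) = 0.92189.
Posterior mean = w·x̄ + (1−w)·μ₀ = 0.92189·0.5 + 0.078108·0.16 = 0.473.

Posterior mean ≈ 0.473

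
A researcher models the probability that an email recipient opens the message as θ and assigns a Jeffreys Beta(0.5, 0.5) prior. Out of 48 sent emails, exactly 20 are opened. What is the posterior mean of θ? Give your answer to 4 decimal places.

Observing 20 successes and 28 failures updates Beta(0.5, 0.5) by adding the success and failure counts to the two shape parameters: α = 0.5+20 = 20.5, β = 0.5+28 = 28.5.
Posterior mean = α/(α+β) = 20.5/49 = 0.4184.

Posterior mean ≈ 0.4184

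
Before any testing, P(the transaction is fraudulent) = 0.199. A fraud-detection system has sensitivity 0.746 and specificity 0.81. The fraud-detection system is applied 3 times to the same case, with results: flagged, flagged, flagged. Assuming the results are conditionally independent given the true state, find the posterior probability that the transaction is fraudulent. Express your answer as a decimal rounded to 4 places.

Let H be the event that the transaction is fraudulent; start with P(H) = 0.199. P('flagged'|H) = 0.746, P('flagged'|¬H) = 0.19.
Update on result 1 ('flagged'): P(H) ← 0.746·0.1990 / (0.746·0.1990 + 0.19·0.8010) = 0.14845/0.30064 = 0.4938.
Update on result 2 ('flagged'): P(H) ← 0.746·0.4938 / (0.746·0.4938 + 0.19·0.5062) = 0.36836/0.46455 = 0.7930.
Update on result 3 ('flagged'): P(H) ← 0.746·0.7930 / (0.746·0.7930 + 0.19·0.2070) = 0.59155/0.63088 = 0.9376.

Posterior P(H) ≈ 0.9376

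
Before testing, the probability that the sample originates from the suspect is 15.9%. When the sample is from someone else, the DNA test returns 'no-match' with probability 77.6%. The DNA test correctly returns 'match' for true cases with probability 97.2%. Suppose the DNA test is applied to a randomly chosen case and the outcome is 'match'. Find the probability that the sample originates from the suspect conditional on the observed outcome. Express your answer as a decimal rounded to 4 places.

Let H be the event that the sample originates from the suspect. P(H) = 0.159, so P(¬H) = 0.841. With E the 'match' result, P(E|H) = 0.972 and P(E|¬H) = 0.224.
P(E) = 0.972·0.159 + 0.224·0.841 = 0.15455 + 0.18838 = 0.34293.
By Bayes' theorem, P(H|E) = 0.15455 / 0.34293 = 0.4507.

P(H | E) ≈ 0.4507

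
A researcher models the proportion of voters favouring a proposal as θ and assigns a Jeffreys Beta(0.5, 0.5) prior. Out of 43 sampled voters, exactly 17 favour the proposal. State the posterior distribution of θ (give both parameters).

Observing 17 successes and 26 failures updates Beta(0.5, 0.5) by adding the success and failure counts to the two shape parameters: α = 0.5+17 = 17.5, β = 0.5+26 = 26.5.

Posterior: Beta(17.5, 26.5)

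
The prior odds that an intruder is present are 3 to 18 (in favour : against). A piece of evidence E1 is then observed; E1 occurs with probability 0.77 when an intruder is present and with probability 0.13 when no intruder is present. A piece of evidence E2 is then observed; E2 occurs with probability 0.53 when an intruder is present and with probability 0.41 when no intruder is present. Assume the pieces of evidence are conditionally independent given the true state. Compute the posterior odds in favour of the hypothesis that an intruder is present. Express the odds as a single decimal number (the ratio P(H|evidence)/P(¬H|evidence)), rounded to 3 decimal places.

Posterior odds ≈ 1.276

Prior odds = 3/18 = 0.16667.
Likelihood ratio for E1 = 0.77/0.13 = 5.9231.
Likelihood ratio for E2 = 0.53/0.41 = 1.2927.
Posterior odds = prior odds × LR₁ × LR₂ = 1.2761.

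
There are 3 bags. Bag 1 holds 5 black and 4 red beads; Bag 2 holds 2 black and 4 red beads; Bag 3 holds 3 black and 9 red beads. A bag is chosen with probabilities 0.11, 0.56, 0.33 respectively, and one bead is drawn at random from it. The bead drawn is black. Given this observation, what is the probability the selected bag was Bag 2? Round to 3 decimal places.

Tabulate prior·likelihood by source: [1] prior 0.11, lik 0.5556, product 0.06111; [2] prior 0.56, lik 0.3333, product 0.1867; [3] prior 0.33, lik 0.25, product 0.08250.
Normalizing constant = 0.33028; the posterior for Bag 2 is its product over the sum, 0.1867/0.33028 = 0.565.

Posterior probability ≈ 0.565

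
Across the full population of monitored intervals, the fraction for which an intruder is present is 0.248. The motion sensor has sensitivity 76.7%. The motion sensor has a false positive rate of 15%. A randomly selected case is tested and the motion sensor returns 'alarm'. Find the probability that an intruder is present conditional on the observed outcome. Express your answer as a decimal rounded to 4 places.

P(H | E) ≈ 0.6277

Let H be the event that an intruder is present. P(H) = 0.248, so P(¬H) = 0.752. With E the 'alarm' result, P(E|H) = 0.767 and P(E|¬H) = 0.15.
P(E) = 0.767·0.248 + 0.15·0.752 = 0.19022 + 0.11280 = 0.30302.
By Bayes' theorem, P(H|E) = 0.19022 / 0.30302 = 0.6277.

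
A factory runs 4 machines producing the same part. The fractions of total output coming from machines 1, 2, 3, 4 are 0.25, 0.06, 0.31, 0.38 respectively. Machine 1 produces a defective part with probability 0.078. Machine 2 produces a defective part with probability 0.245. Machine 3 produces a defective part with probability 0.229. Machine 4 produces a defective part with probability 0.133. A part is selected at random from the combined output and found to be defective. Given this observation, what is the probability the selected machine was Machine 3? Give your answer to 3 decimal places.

Tabulate prior·likelihood by source: [1] prior 0.25, lik 0.078, product 0.01950; [2] prior 0.06, lik 0.245, product 0.01470; [3] prior 0.31, lik 0.229, product 0.07099; [4] prior 0.38, lik 0.133, product 0.05054.
Normalizing constant = 0.15573; the posterior for Machine 3 is its product over the sum, 0.07099/0.15573 = 0.456.

Posterior probability ≈ 0.456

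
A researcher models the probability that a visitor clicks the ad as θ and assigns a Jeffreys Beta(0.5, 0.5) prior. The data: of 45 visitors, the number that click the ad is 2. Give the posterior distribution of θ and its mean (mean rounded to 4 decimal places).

Posterior: Beta(2.5, 43.5); mean ≈ 0.0543

The binomial likelihood is conjugate to the Beta prior: with 2 successes and 43 failures, the posterior is Beta(0.5+2, 0.5+43) = Beta(2.5, 43.5).
Posterior mean = α/(α+β) = 2.5/46 = 0.0543.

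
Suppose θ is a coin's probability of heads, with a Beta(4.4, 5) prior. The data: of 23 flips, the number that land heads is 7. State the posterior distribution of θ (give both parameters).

Posterior: Beta(11.4, 21)

The binomial likelihood is conjugate to the Beta prior: with 7 successes and 16 failures, the posterior is Beta(4.4+7, 5+16) = Beta(11.4, 21).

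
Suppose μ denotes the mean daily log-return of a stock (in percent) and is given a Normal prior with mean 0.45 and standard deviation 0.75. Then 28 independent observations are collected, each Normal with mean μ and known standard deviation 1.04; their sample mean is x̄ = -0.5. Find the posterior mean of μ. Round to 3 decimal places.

Posterior mean ≈ -0.439

With known σ, the Normal prior is conjugate. Weight on the data is w = (n/σ²)/(n/σ² + 1/τ₀²) = 25.8876/(25.8876+1.77778) = 0.93574.
Posterior mean = w·x̄ + (1−w)·μ₀ = 0.93574·-0.5 + 0.064260·0.45 = -0.439.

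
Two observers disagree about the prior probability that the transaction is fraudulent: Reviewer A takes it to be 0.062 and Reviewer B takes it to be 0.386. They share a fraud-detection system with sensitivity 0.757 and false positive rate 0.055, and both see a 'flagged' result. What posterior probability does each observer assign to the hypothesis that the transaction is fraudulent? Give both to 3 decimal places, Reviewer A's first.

P('+'|H) = 0.757, P('+'|¬H) = 0.055.
Reviewer A: numerator 0.757·0.062 = 0.046934; evidence = 0.046934+0.055·0.938 = 0.098524; posterior = 0.476.
Reviewer B: numerator 0.757·0.386 = 0.29220; evidence = 0.29220+0.055·0.614 = 0.32597; posterior = 0.896.

Reviewer A: 0.476; Reviewer B: 0.896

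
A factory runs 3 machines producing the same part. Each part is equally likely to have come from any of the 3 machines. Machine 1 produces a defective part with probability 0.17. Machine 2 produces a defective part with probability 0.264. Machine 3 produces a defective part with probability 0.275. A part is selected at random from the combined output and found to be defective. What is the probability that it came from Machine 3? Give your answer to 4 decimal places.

Tabulate prior·likelihood by source: [1] prior 0.333333, lik 0.17, product 0.05667; [2] prior 0.333333, lik 0.264, product 0.08800; [3] prior 0.333333, lik 0.275, product 0.09167.
Normalizing constant = 0.23633; the posterior for Machine 3 is its product over the sum, 0.09167/0.23633 = 0.3879.

Posterior probability ≈ 0.3879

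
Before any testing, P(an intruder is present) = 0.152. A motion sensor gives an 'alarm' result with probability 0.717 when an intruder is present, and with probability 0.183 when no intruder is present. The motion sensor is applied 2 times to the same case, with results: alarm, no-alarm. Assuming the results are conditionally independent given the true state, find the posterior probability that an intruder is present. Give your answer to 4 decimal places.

Let H be the event that an intruder is present; start with P(H) = 0.152. P('alarm'|H) = 0.717, P('alarm'|¬H) = 0.183.
Update on result 1 ('alarm'): P(H) ← 0.717·0.1520 / (0.717·0.1520 + 0.183·0.8480) = 0.10898/0.26417 = 0.4126.
Update on result 2 ('no-alarm'): P(H) ← 0.283·0.4126 / (0.283·0.4126 + 0.817·0.5874) = 0.11675/0.59670 = 0.1957.

Posterior P(H) ≈ 0.1957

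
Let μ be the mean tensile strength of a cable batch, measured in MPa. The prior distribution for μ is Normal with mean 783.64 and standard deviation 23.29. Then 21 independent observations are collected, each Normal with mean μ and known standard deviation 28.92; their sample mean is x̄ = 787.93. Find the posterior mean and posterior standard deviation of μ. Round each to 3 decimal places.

Prior precision 1/τ₀² = 1/23.29² = 0.00184358; data precision n/σ² = 21/28.92² = 0.0251086.
Posterior precision = 0.00184358 + 0.0251086 = 0.0269522, giving posterior SD = 1/√0.0269522 = 6.091.
Posterior mean = (0.00184358·783.64 + 0.0251086·787.93) / 0.0269522 = 787.637.

Posterior mean ≈ 787.637; posterior SD ≈ 6.091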